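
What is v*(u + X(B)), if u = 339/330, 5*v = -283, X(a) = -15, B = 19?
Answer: 434971/550 ≈ 790.86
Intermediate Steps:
v = -283/5 (v = (⅕)*(-283) = -283/5 ≈ -56.600)
u = 113/110 (u = 339*(1/330) = 113/110 ≈ 1.0273)
v*(u + X(B)) = -283*(113/110 - 15)/5 = -283/5*(-1537/110) = 434971/550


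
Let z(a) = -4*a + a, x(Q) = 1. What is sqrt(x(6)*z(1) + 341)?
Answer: 13*sqrt(2) ≈ 18.385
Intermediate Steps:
z(a) = -3*a
sqrt(x(6)*z(1) + 341) = sqrt(1*(-3*1) + 341) = sqrt(1*(-3) + 341) = sqrt(-3 + 341) = sqrt(338) = 13*sqrt(2)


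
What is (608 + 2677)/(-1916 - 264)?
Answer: -657/436 ≈ -1.5069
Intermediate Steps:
(608 + 2677)/(-1916 - 264) = 3285/(-2180) = 3285*(-1/2180) = -657/436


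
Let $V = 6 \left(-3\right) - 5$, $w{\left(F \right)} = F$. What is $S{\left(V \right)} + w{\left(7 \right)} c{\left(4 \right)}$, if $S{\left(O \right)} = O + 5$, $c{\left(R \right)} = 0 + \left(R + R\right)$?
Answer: $38$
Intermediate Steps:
$V = -23$ ($V = -18 - 5 = -23$)
$c{\left(R \right)} = 2 R$ ($c{\left(R \right)} = 0 + 2 R = 2 R$)
$S{\left(O \right)} = 5 + O$
$S{\left(V \right)} + w{\left(7 \right)} c{\left(4 \right)} = \left(5 - 23\right) + 7 \cdot 2 \cdot 4 = -18 + 7 \cdot 8 = -18 + 56 = 38$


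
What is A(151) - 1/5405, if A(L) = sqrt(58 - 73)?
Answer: -1/5405 + I*sqrt(15) ≈ -0.00018501 + 3.873*I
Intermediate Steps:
A(L) = I*sqrt(15) (A(L) = sqrt(-15) = I*sqrt(15))
A(151) - 1/5405 = I*sqrt(15) - 1/5405 = -1/5405 + I*sqrt(15)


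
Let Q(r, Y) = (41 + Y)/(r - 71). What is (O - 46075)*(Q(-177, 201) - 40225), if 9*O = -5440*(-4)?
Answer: 1959868271215/1116 ≈ 1.7562e+9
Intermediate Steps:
O = 21760/9 (O = (-5440*(-4))/9 = (⅑)*21760 = 21760/9 ≈ 2417.8)
Q(r, Y) = (41 + Y)/(-71 + r)
(O - 46075)*(Q(-177, 201) - 40225) = (21760/9 - 46075)*((41 + 201)/(-71 - 177) - 40225) = -392915*(242/(-248) - 40225)/9 = -392915*(-1/248*242 - 40225)/9 = -392915*(-121/124 - 40225)/9 = -392915/9*(-4988021/124) = 1959868271215/1116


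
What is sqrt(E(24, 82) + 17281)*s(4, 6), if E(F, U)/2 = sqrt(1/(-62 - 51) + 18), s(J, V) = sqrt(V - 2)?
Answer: 2*sqrt(220661089 + 226*sqrt(229729))/113 ≈ 262.98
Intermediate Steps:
s(J, V) = sqrt(-2 + V)
E(F, U) = 2*sqrt(229729)/113 (E(F, U) = 2*sqrt(1/(-62 - 51) + 18) = 2*sqrt(1/(-113) + 18) = 2*sqrt(-1/113 + 18) = 2*sqrt(2033/113) = 2*(sqrt(229729)/113) = 2*sqrt(229729)/113)
sqrt(E(24, 82) + 17281)*s(4, 6) = sqrt(2*sqrt(229729)/113 + 17281)*sqrt(-2 + 6) = sqrt(17281 + 2*sqrt(229729)/113)*sqrt(4) = sqrt(17281 + 2*sqrt(229729)/113)*2 = 2*sqrt(17281 + 2*sqrt(229729)/113)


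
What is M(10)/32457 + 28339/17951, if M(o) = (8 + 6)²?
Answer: 923317319/582635607 ≈ 1.5847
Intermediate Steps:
M(o) = 196 (M(o) = 14² = 196)
M(10)/32457 + 28339/17951 = 196/32457 + 28339/17951 = 923317319/582635607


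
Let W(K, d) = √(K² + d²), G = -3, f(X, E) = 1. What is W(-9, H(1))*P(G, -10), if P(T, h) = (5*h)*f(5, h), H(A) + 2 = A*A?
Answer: -50*√82 ≈ -452.77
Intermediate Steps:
H(A) = -2 + A² (H(A) = -2 + A*A = -2 + A²)
P(T, h) = 5*h (P(T, h) = (5*h)*1 = 5*h)
W(-9, H(1))*P(G, -10) = √((-9)² + (-2 + 1²)²)*(5*(-10)) = √(81 + (-2 + 1)²)*(-50) = √(81 + (-1)²)*(-50) = √(81 + 1)*(-50) = √82*(-50) = -50*√82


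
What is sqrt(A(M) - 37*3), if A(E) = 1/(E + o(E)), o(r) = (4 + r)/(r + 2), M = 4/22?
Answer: I*sqrt(8480355)/277 ≈ 10.513*I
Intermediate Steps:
M = 2/11 (M = 4*(1/22) = 2/11 ≈ 0.18182)
o(r) = (4 + r)/(2 + r)
A(E) = 1/(E + (4 + E)/(2 + E))
sqrt(A(M) - 37*3) = sqrt((2 + 2/11)/(4 + 2/11 + 2*(2 + 2/11)/11) - 37*3) = sqrt((24/11)/(4 + 2/11 + (2/11)*(24/11)) - 111) = sqrt((24/11)/(4 + 2/11 + 48/121) - 111) = sqrt((24/11)/(554/121) - 111) = sqrt((121/554)*(24/11) - 111) = sqrt(132/277 - 111) = sqrt(-30615/277) = I*sqrt(8480355)/277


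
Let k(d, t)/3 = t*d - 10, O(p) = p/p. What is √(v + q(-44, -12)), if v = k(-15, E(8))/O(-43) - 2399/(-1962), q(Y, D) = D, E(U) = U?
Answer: 5*I*√6856754/654 ≈ 20.019*I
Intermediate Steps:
O(p) = 1
k(d, t) = -30 + 3*d*t (k(d, t) = 3*(t*d - 10) = 3*(d*t - 10) = 3*(-10 + d*t) = -30 + 3*d*t)
v = -762781/1962 (v = (-30 + 3*(-15)*8)/1 - 2399/(-1962) = (-30 - 360)*1 - 2399*(-1/1962) = -390*1 + 2399/1962 = -390 + 2399/1962 = -762781/1962 ≈ -388.78)
√(v + q(-44, -12)) = √(-762781/1962 - 12) = √(-786325/1962) = 5*I*√6856754/654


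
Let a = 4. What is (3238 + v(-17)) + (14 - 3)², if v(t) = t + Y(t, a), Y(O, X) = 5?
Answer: 3347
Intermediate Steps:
v(t) = 5 + t (v(t) = t + 5 = 5 + t)
(3238 + v(-17)) + (14 - 3)² = (3238 + (5 - 17)) + (14 - 3)² = (3238 - 12) + 11² = 3226 + 121 = 3347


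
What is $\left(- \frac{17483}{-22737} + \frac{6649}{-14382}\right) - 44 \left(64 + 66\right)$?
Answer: $- \frac{623453317429}{109001178} \approx -5719.7$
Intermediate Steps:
$\left(- \frac{17483}{-22737} + \frac{6649}{-14382}\right) - 44 \left(64 + 66\right) = \left(\left(-17483\right) \left(- \frac{1}{22737}\right) + 6649 \left(- \frac{1}{14382}\right)\right) - 44 \cdot 130 = \left(\frac{17483}{22737} - \frac{6649}{14382}\right) - 5720 = \frac{33420731}{109001178} - 5720 = - \frac{623453317429}{109001178}$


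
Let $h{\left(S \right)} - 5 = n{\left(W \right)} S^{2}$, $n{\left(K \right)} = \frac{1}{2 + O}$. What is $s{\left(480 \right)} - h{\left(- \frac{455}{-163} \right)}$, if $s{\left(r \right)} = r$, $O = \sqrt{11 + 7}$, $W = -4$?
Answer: $\frac{12649850}{26569} - \frac{88725 \sqrt{2}}{53138} \approx 473.75$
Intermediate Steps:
$O = 3 \sqrt{2}$ ($O = \sqrt{18} = 3 \sqrt{2} \approx 4.2426$)
$n{\left(K \right)} = \frac{1}{2 + 3 \sqrt{2}}$
$h{\left(S \right)} = 5 + S^{2} \left(- \frac{1}{7} + \frac{3 \sqrt{2}}{14}\right)$ ($h{\left(S \right)} = 5 + \left(- \frac{1}{7} + \frac{3 \sqrt{2}}{14}\right) S^{2} = 5 + S^{2} \left(- \frac{1}{7} + \frac{3 \sqrt{2}}{14}\right)$)
$s{\left(480 \right)} - h{\left(- \frac{455}{-163} \right)} = 480 - \left(5 - \frac{\left(- \frac{455}{-163}\right)^{2}}{7} + \frac{3 \sqrt{2} \left(- \frac{455}{-163}\right)^{2}}{14}\right) = 480 - \left(5 - \frac{\left(\left(-455\right) \left(- \frac{1}{163}\right)\right)^{2}}{7} + \frac{3 \sqrt{2} \left(\left(-455\right) \left(- \frac{1}{163}\right)\right)^{2}}{14}\right) = 480 - \left(5 - \frac{\left(\frac{455}{163}\right)^{2}}{7} + \frac{3 \sqrt{2} \left(\frac{455}{163}\right)^{2}}{14}\right) = 480 - \left(5 - \frac{29575}{26569} + \frac{3}{14} \sqrt{2} \cdot \frac{207025}{26569}\right) = 480 - \left(5 - \frac{29575}{26569} + \frac{88725 \sqrt{2}}{53138}\right) = 480 - \left(\frac{103270}{26569} + \frac{88725 \sqrt{2}}{53138}\right) = \frac{12649850}{26569} - \frac{88725 \sqrt{2}}{53138}$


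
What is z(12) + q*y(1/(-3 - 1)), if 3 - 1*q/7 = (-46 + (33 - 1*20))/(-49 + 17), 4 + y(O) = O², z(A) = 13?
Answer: -21127/512 ≈ -41.264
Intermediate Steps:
y(O) = -4 + O²
q = 441/32 (q = 21 - 7*(-46 + (33 - 1*20))/(-49 + 17) = 21 - 7*(-46 + (33 - 20))/(-32) = 21 - 7*(-46 + 13)*(-1)/32 = 21 - (-231)*(-1)/32 = 21 - 7*33/32 = 21 - 231/32 = 441/32 ≈ 13.781)
z(12) + q*y(1/(-3 - 1)) = 13 + 441*(-4 + (1/(-3 - 1))²)/32 = 13 + 441*(-4 + (1/(-4))²)/32 = 13 + 441*(-4 + (-¼)²)/32 = 13 + 441*(-4 + 1/16)/32 = 13 + (441/32)*(-63/16) = 13 - 27783/512 = -21127/512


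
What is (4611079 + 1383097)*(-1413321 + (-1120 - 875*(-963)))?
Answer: -3427565743616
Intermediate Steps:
(4611079 + 1383097)*(-1413321 + (-1120 - 875*(-963))) = 5994176*(-1413321 + (-1120 + 842625)) = 5994176*(-1413321 + 841505) = 5994176*(-571816) = -3427565743616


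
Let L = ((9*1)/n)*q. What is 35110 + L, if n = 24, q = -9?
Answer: 280853/8 ≈ 35107.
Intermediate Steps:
L = -27/8 (L = ((9*1)/24)*(-9) = (9*(1/24))*(-9) = (3/8)*(-9) = -27/8 ≈ -3.3750)
35110 + L = 35110 - 27/8 = 280853/8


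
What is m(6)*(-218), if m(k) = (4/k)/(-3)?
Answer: 436/9 ≈ 48.444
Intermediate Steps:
m(k) = -4/(3*k) (m(k) = (4/k)*(-⅓) = -4/(3*k))
m(6)*(-218) = -4/3/6*(-218) = -4/3*⅙*(-218) = -2/9*(-218) = 436/9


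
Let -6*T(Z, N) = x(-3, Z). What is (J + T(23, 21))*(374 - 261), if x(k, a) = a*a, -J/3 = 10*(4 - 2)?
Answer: -100457/6 ≈ -16743.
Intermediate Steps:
J = -60 (J = -30*(4 - 2) = -30*2 = -3*20 = -60)
x(k, a) = a**2
T(Z, N) = -Z**2/6
(J + T(23, 21))*(374 - 261) = (-60 - 1/6*23**2)*(374 - 261) = (-60 - 1/6*529)*113 = (-60 - 529/6)*113 = -889/6*113 = -100457/6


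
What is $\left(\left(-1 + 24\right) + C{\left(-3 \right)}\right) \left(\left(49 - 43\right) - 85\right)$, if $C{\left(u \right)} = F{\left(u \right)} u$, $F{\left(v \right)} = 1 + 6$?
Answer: $-158$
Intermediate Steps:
$F{\left(v \right)} = 7$
$C{\left(u \right)} = 7 u$
$\left(\left(-1 + 24\right) + C{\left(-3 \right)}\right) \left(\left(49 - 43\right) - 85\right) = \left(\left(-1 + 24\right) + 7 \left(-3\right)\right) \left(\left(49 - 43\right) - 85\right) = \left(23 - 21\right) \left(\left(49 - 43\right) - 85\right) = 2 \left(6 - 85\right) = 2 \left(-79\right) = -158$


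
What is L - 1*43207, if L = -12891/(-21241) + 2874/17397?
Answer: -5321994480926/123176559 ≈ -43206.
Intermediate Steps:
L = 95103787/123176559 (L = -12891*(-1/21241) + 2874*(1/17397) = 12891/21241 + 958/5799 = 95103787/123176559 ≈ 0.77209)
L - 1*43207 = 95103787/123176559 - 1*43207 = 95103787/123176559 - 43207 = -5321994480926/123176559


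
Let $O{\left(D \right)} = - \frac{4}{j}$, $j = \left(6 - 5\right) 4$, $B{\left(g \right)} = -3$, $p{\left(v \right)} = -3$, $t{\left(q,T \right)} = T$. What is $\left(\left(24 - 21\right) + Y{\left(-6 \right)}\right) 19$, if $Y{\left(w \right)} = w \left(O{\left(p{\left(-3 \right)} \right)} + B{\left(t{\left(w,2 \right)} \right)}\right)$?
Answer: $513$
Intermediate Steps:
$j = 4$ ($j = 1 \cdot 4 = 4$)
$O{\left(D \right)} = -1$ ($O{\left(D \right)} = - \frac{4}{4} = \left(-4\right) \frac{1}{4} = -1$)
$Y{\left(w \right)} = - 4 w$ ($Y{\left(w \right)} = w \left(-1 - 3\right) = w \left(-4\right) = - 4 w$)
$\left(\left(24 - 21\right) + Y{\left(-6 \right)}\right) 19 = \left(\left(24 - 21\right) - -24\right) 19 = \left(\left(24 - 21\right) + 24\right) 19 = \left(3 + 24\right) 19 = 27 \cdot 19 = 513$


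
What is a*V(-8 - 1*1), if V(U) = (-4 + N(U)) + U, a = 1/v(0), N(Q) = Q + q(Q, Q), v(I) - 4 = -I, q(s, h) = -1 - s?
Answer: -7/2 ≈ -3.5000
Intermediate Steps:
v(I) = 4 - I
N(Q) = -1 (N(Q) = Q + (-1 - Q) = -1)
a = 1/4 (a = 1/(4 - 1*0) = 1/(4 + 0) = 1/4 ≈ 0.25000)
V(U) = -5 + U (V(U) = (-4 - 1) + U = -5 + U)
a*V(-8 - 1*1) = (-5 + (-8 - 1*1))/4 = (-5 + (-8 - 1))/4 = (-5 - 9)/4 = (1/4)*(-14) = -7/2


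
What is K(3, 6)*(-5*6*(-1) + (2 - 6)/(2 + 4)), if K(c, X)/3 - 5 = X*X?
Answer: 3608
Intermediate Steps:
K(c, X) = 15 + 3*X² (K(c, X) = 15 + 3*(X*X) = 15 + 3*X²)
K(3, 6)*(-5*6*(-1) + (2 - 6)/(2 + 4)) = (15 + 3*6²)*(-5*6*(-1) + (2 - 6)/(2 + 4)) = (15 + 3*36)*(-30*(-1) - 4/6) = (15 + 108)*(30 - 4*⅙) = 123*(30 - ⅔) = 123*(88/3) = 3608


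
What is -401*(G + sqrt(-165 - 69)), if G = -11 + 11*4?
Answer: -13233 - 1203*I*sqrt(26) ≈ -13233.0 - 6134.1*I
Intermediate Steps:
G = 33 (G = -11 + 44 = 33)
-401*(G + sqrt(-165 - 69)) = -401*(33 + sqrt(-165 - 69)) = -401*(33 + sqrt(-234)) = -401*(33 + 3*I*sqrt(26)) = -13233 - 1203*I*sqrt(26)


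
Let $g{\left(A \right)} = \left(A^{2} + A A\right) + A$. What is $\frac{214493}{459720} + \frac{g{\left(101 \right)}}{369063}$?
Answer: $\frac{9843007691}{18851738040} \approx 0.52213$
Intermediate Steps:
$g{\left(A \right)} = A + 2 A^{2}$ ($g{\left(A \right)} = \left(A^{2} + A^{2}\right) + A = 2 A^{2} + A = A + 2 A^{2}$)
$\frac{214493}{459720} + \frac{g{\left(101 \right)}}{369063} = \frac{214493}{459720} + \frac{101 \left(1 + 2 \cdot 101\right)}{369063} = 214493 \cdot \frac{1}{459720} + 101 \left(1 + 202\right) \frac{1}{369063} = \frac{214493}{459720} + 101 \cdot 203 \cdot \frac{1}{369063} = \frac{214493}{459720} + 20503 \cdot \frac{1}{369063} = \frac{214493}{459720} + \frac{20503}{369063} = \frac{9843007691}{18851738040}$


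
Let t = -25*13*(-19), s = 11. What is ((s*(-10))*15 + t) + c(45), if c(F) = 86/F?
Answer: 203711/45 ≈ 4526.9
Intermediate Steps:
t = 6175 (t = -325*(-19) = 6175)
((s*(-10))*15 + t) + c(45) = ((11*(-10))*15 + 6175) + 86/45 = (-110*15 + 6175) + 86*(1/45) = (-1650 + 6175) + 86/45 = 4525 + 86/45 = 203711/45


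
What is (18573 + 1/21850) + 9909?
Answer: 622331701/21850 ≈ 28482.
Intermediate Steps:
(18573 + 1/21850) + 9909 = 405820051/21850 + 9909 = 622331701/21850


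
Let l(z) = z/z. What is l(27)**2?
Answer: 1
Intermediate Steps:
l(z) = 1
l(27)**2 = 1**2 = 1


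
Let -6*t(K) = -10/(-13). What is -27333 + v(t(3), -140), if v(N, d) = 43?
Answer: -27290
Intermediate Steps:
t(K) = -5/39 (t(K) = -(-5)/(3*(-13)) = -(-5)*(-1)/(3*13) = -⅙*10/13 = -5/39)
-27333 + v(t(3), -140) = -27333 + 43 = -27290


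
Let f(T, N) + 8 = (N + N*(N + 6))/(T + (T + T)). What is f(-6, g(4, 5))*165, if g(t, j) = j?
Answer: -1870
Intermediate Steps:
f(T, N) = -8 + (N + N*(6 + N))/(3*T) (f(T, N) = -8 + (N + N*(N + 6))/(T + (T + T)) = -8 + (N + N*(6 + N))/(T + 2*T) = -8 + (N + N*(6 + N))/((3*T)) = -8 + (N + N*(6 + N))*(1/(3*T)) = -8 + (N + N*(6 + N))/(3*T))
f(-6, g(4, 5))*165 = ((1/3)*(5**2 - 24*(-6) + 7*5)/(-6))*165 = ((1/3)*(-1/6)*(25 + 144 + 35))*165 = ((1/3)*(-1/6)*204)*165 = -34/3*165 = -1870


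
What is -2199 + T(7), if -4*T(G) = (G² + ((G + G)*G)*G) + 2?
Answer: -9533/4 ≈ -2383.3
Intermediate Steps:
T(G) = -½ - G³/2 - G²/4 (T(G) = -((G² + ((G + G)*G)*G) + 2)/4 = -((G² + ((2*G)*G)*G) + 2)/4 = -((G² + (2*G²)*G) + 2)/4 = -((G² + 2*G³) + 2)/4 = -(2 + G² + 2*G³)/4 = -½ - G³/2 - G²/4)
-2199 + T(7) = -2199 + (-½ - ½*7³ - ¼*7²) = -2199 + (-½ - ½*343 - ¼*49) = -2199 + (-½ - 343/2 - 49/4) = -2199 - 737/4 = -9533/4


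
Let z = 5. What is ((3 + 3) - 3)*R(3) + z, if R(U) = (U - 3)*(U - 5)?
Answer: 5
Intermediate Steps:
R(U) = (-5 + U)*(-3 + U) (R(U) = (-3 + U)*(-5 + U) = (-5 + U)*(-3 + U))
((3 + 3) - 3)*R(3) + z = ((3 + 3) - 3)*(15 + 3² - 8*3) + 5 = (6 - 3)*(15 + 9 - 24) + 5 = 3*0 + 5 = 0 + 5 = 5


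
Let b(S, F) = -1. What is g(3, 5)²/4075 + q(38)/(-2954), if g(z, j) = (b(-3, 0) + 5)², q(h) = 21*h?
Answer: -178259/859825 ≈ -0.20732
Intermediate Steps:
g(z, j) = 16 (g(z, j) = (-1 + 5)² = 4² = 16)
g(3, 5)²/4075 + q(38)/(-2954) = 16²/4075 + (21*38)/(-2954) = 256*(1/4075) + 798*(-1/2954) = 256/4075 - 57/211 = -178259/859825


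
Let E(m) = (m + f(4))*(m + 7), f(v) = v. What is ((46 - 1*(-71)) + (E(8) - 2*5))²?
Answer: 82369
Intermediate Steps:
E(m) = (4 + m)*(7 + m) (E(m) = (m + 4)*(m + 7) = (4 + m)*(7 + m))
((46 - 1*(-71)) + (E(8) - 2*5))² = ((46 - 1*(-71)) + ((28 + 8² + 11*8) - 2*5))² = ((46 + 71) + ((28 + 64 + 88) - 1*10))² = (117 + (180 - 10))² = (117 + 170)² = 287² = 82369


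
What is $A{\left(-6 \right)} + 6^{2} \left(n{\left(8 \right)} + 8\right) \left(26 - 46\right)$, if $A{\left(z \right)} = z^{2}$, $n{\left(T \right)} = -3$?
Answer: $-3564$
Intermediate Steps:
$A{\left(-6 \right)} + 6^{2} \left(n{\left(8 \right)} + 8\right) \left(26 - 46\right) = \left(-6\right)^{2} + 6^{2} \left(-3 + 8\right) \left(26 - 46\right) = 36 + 36 \cdot 5 \left(-20\right) = 36 + 36 \left(-100\right) = 36 - 3600 = -3564$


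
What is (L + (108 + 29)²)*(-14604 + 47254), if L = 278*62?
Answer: 1175563250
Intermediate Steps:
L = 17236
(L + (108 + 29)²)*(-14604 + 47254) = (17236 + (108 + 29)²)*(-14604 + 47254) = (17236 + 137²)*32650 = (17236 + 18769)*32650 = 36005*32650 = 1175563250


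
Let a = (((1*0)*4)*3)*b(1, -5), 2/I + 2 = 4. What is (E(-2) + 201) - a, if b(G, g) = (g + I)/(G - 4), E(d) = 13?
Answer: 214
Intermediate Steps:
I = 1 (I = 2/(-2 + 4) = 2/2 = 2*(½) = 1)
b(G, g) = (1 + g)/(-4 + G) (b(G, g) = (g + 1)/(G - 4) = (1 + g)/(-4 + G))
a = 0 (a = (((1*0)*4)*3)*((1 - 5)/(-4 + 1)) = ((0*4)*3)*(-4/(-3)) = (0*3)*(-⅓*(-4)) = 0*(4/3) = 0)
(E(-2) + 201) - a = (13 + 201) - 1*0 = 214 + 0 = 214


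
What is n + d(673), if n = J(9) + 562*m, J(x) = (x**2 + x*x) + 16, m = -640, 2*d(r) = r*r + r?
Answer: -132701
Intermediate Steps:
d(r) = r/2 + r**2/2 (d(r) = (r*r + r)/2 = (r**2 + r)/2 = (r + r**2)/2 = r/2 + r**2/2)
J(x) = 16 + 2*x**2 (J(x) = (x**2 + x**2) + 16 = 2*x**2 + 16 = 16 + 2*x**2)
n = -359502 (n = (16 + 2*9**2) + 562*(-640) = (16 + 2*81) - 359680 = (16 + 162) - 359680 = 178 - 359680 = -359502)
n + d(673) = -359502 + (1/2)*673*(1 + 673) = -359502 + (1/2)*673*674 = -359502 + 226801 = -132701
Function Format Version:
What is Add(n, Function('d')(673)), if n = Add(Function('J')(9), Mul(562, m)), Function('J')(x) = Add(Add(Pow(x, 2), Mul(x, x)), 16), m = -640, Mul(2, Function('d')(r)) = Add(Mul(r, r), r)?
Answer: -132701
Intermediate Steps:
Function('d')(r) = Add(Mul(Rational(1, 2), r), Mul(Rational(1, 2), Pow(r, 2))) (Function('d')(r) = Mul(Rational(1, 2), Add(Mul(r, r), r)) = Mul(Rational(1, 2), Add(Pow(r, 2), r)) = Mul(Rational(1, 2), Add(r, Pow(r, 2))) = Add(Mul(Rational(1, 2), r), Mul(Rational(1, 2), Pow(r, 2))))
Function('J')(x) = Add(16, Mul(2, Pow(x, 2))) (Function('J')(x) = Add(Add(Pow(x, 2), Pow(x, 2)), 16) = Add(Mul(2, Pow(x, 2)), 16) = Add(16, Mul(2, Pow(x, 2))))
n = -359502 (n = Add(Add(16, Mul(2, Pow(9, 2))), Mul(562, -640)) = Add(Add(16, Mul(2, 81)), -359680) = Add(Add(16, 162), -359680) = Add(178, -359680) = -359502)
Add(n, Function('d')(673)) = Add(-359502, Mul(Rational(1, 2), 673, Add(1, 673))) = Add(-359502, Mul(Rational(1, 2), 673, 674)) = Add(-359502, 226801) = -132701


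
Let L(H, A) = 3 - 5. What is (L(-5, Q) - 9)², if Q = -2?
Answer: 121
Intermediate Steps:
L(H, A) = -2
(L(-5, Q) - 9)² = (-2 - 9)² = (-11)² = 121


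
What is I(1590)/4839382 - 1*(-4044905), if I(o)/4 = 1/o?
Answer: 7780999078362226/1923654345 ≈ 4.0449e+6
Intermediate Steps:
I(o) = 4/o
I(1590)/4839382 - 1*(-4044905) = (4/1590)/4839382 - 1*(-4044905) = (4*(1/1590))*(1/4839382) + 4044905 = (2/795)*(1/4839382) + 4044905 = 1/1923654345 + 4044905 = 7780999078362226/1923654345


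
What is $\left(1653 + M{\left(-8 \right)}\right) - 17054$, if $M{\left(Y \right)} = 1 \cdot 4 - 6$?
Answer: $-15403$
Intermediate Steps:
$M{\left(Y \right)} = -2$ ($M{\left(Y \right)} = 4 - 6 = -2$)
$\left(1653 + M{\left(-8 \right)}\right) - 17054 = \left(1653 - 2\right) - 17054 = 1651 - 17054 = -15403$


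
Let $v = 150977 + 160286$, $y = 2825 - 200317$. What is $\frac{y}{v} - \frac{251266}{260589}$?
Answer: $- \frac{129674051746}{81111713907} \approx -1.5987$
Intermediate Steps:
$y = -197492$
$v = 311263$
$\frac{y}{v} - \frac{251266}{260589} = - \frac{197492}{311263} - \frac{251266}{260589} = - \frac{129674051746}{81111713907}$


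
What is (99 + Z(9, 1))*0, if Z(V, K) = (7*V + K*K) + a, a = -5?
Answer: 0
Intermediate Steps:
Z(V, K) = -5 + K² + 7*V (Z(V, K) = (7*V + K*K) - 5 = (7*V + K²) - 5 = (K² + 7*V) - 5 = -5 + K² + 7*V)
(99 + Z(9, 1))*0 = (99 + (-5 + 1² + 7*9))*0 = (99 + (-5 + 1 + 63))*0 = (99 + 59)*0 = 158*0 = 0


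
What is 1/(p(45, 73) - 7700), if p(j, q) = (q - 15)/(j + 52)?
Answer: -97/746842 ≈ -0.00012988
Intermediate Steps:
p(j, q) = (-15 + q)/(52 + j)
1/(p(45, 73) - 7700) = 1/((-15 + 73)/(52 + 45) - 7700) = 1/(58/97 - 7700) = 1/(-746842/97) = -97/746842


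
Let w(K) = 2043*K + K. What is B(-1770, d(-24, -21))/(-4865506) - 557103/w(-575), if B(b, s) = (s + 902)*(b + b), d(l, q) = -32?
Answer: 3165138464559/2859214600900 ≈ 1.1070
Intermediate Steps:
w(K) = 2044*K
B(b, s) = 2*b*(902 + s) (B(b, s) = (902 + s)*(2*b) = 2*b*(902 + s))
B(-1770, d(-24, -21))/(-4865506) - 557103/w(-575) = (2*(-1770)*(902 - 32))/(-4865506) - 557103/(2044*(-575)) = (2*(-1770)*870)*(-1/4865506) - 557103/(-1175300) = -3079800*(-1/4865506) - 557103*(-1/1175300) = 1539900/2432753 + 557103/1175300 = 3165138464559/2859214600900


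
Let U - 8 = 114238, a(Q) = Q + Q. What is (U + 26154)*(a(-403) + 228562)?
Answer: 31976942400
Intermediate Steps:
a(Q) = 2*Q
U = 114246 (U = 8 + 114238 = 114246)
(U + 26154)*(a(-403) + 228562) = (114246 + 26154)*(2*(-403) + 228562) = 140400*(-806 + 228562) = 140400*227756 = 31976942400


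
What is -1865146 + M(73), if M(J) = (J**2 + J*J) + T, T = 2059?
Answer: -1852429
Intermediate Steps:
M(J) = 2059 + 2*J**2 (M(J) = (J**2 + J*J) + 2059 = (J**2 + J**2) + 2059 = 2*J**2 + 2059 = 2059 + 2*J**2)
-1865146 + M(73) = -1865146 + (2059 + 2*73**2) = -1865146 + (2059 + 2*5329) = -1865146 + (2059 + 10658) = -1865146 + 12717 = -1852429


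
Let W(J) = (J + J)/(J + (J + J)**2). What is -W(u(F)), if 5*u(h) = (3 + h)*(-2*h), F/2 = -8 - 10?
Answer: 10/9499 ≈ 0.0010527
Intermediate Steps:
F = -36 (F = 2*(-8 - 10) = 2*(-18) = -36)
u(h) = -2*h*(3 + h)/5 (u(h) = ((3 + h)*(-2*h))/5 = (-2*h*(3 + h))/5 = -2*h*(3 + h)/5)
W(J) = 2*J/(J + 4*J**2) (W(J) = (2*J)/(J + (2*J)**2) = (2*J)/(J + 4*J**2) = 2*J/(J + 4*J**2))
-W(u(F)) = -2/(1 + 4*(-2/5*(-36)*(3 - 36))) = -2/(1 + 4*(-2/5*(-36)*(-33))) = -2/(1 + 4*(-2376/5)) = -2/(1 - 9504/5) = -2/(-9499/5) = -2*(-5)/9499 = -1*(-10/9499) = 10/9499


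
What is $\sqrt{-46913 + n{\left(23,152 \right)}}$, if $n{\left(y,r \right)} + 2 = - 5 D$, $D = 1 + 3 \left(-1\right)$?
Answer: $i \sqrt{46905} \approx 216.58 i$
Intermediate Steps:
$D = -2$ ($D = 1 - 3 = -2$)
$n{\left(y,r \right)} = 8$ ($n{\left(y,r \right)} = -2 - -10 = -2 + 10 = 8$)
$\sqrt{-46913 + n{\left(23,152 \right)}} = \sqrt{-46913 + 8} = \sqrt{-46905} = i \sqrt{46905}$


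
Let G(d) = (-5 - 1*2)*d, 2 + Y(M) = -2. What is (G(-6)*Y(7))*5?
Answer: -840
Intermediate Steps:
Y(M) = -4 (Y(M) = -2 - 2 = -4)
G(d) = -7*d (G(d) = (-5 - 2)*d = -7*d)
(G(-6)*Y(7))*5 = (-7*(-6)*(-4))*5 = (42*(-4))*5 = -168*5 = -840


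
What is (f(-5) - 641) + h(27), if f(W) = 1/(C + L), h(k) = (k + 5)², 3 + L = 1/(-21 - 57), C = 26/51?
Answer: 1269851/3319 ≈ 382.60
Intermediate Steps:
C = 26/51 (C = 26*(1/51) = 26/51 ≈ 0.50980)
L = -235/78 (L = -3 + 1/(-21 - 57) = -3 + 1/(-78) = -3 - 1/78 = -235/78 ≈ -3.0128)
h(k) = (5 + k)²
f(W) = -1326/3319 (f(W) = 1/(26/51 - 235/78) = 1/(-3319/1326) = -1326/3319)
(f(-5) - 641) + h(27) = (-1326/3319 - 641) + (5 + 27)² = -2128805/3319 + 32² = -2128805/3319 + 1024 = 1269851/3319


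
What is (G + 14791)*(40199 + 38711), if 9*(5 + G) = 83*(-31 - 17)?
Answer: 3395497300/3 ≈ 1.1318e+9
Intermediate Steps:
G = -1343/3 (G = -5 + (83*(-31 - 17))/9 = -5 + (83*(-48))/9 = -5 + (1/9)*(-3984) = -5 - 1328/3 = -1343/3 ≈ -447.67)
(G + 14791)*(40199 + 38711) = (-1343/3 + 14791)*(40199 + 38711) = (43030/3)*78910 = 3395497300/3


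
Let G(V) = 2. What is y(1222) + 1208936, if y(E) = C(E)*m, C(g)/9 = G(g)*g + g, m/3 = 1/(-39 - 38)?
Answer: 92989090/77 ≈ 1.2077e+6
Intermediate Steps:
m = -3/77 (m = 3/(-39 - 38) = 3/(-77) = 3*(-1/77) = -3/77 ≈ -0.038961)
C(g) = 27*g (C(g) = 9*(2*g + g) = 9*(3*g) = 27*g)
y(E) = -81*E/77 (y(E) = (27*E)*(-3/77) = -81*E/77)
y(1222) + 1208936 = -81/77*1222 + 1208936 = -98982/77 + 1208936 = 92989090/77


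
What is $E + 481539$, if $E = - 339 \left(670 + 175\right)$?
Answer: $195084$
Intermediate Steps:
$E = -286455$ ($E = \left(-339\right) 845 = -286455$)
$E + 481539 = -286455 + 481539 = 195084$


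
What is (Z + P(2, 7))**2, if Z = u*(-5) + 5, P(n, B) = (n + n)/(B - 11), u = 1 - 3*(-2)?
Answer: 961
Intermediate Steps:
u = 7 (u = 1 - 1*(-6) = 1 + 6 = 7)
P(n, B) = 2*n/(-11 + B) (P(n, B) = (2*n)/(-11 + B) = 2*n/(-11 + B))
Z = -30 (Z = 7*(-5) + 5 = -35 + 5 = -30)
(Z + P(2, 7))**2 = (-30 + 2*2/(-11 + 7))**2 = (-30 + 2*2/(-4))**2 = (-30 + 2*2*(-1/4))**2 = (-30 - 1)**2 = (-31)**2 = 961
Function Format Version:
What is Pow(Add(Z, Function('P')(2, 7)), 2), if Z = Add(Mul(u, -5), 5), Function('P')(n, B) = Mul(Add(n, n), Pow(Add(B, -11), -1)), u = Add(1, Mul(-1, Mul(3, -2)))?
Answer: 961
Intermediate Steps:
u = 7 (u = Add(1, Mul(-1, -6)) = Add(1, 6) = 7)
Function('P')(n, B) = Mul(2, n, Pow(Add(-11, B), -1)) (Function('P')(n, B) = Mul(Mul(2, n), Pow(Add(-11, B), -1)) = Mul(2, n, Pow(Add(-11, B), -1)))
Z = -30 (Z = Add(Mul(7, -5), 5) = Add(-35, 5) = -30)
Pow(Add(Z, Function('P')(2, 7)), 2) = Pow(Add(-30, Mul(2, 2, Pow(Add(-11, 7), -1))), 2) = Pow(Add(-30, Mul(2, 2, Pow(-4, -1))), 2) = Pow(Add(-30, Mul(2, 2, Rational(-1, 4))), 2) = Pow(Add(-30, -1), 2) = Pow(-31, 2) = 961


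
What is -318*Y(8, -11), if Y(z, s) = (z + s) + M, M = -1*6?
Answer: 2862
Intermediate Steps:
M = -6
Y(z, s) = -6 + s + z (Y(z, s) = (z + s) - 6 = (s + z) - 6 = -6 + s + z)
-318*Y(8, -11) = -318*(-6 - 11 + 8) = -318*(-9) = 2862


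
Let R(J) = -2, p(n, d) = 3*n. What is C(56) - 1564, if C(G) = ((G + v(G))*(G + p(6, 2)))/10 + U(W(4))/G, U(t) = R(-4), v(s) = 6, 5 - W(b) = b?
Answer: -154733/140 ≈ -1105.2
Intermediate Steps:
W(b) = 5 - b
U(t) = -2
C(G) = -2/G + (6 + G)*(18 + G)/10 (C(G) = ((G + 6)*(G + 3*6))/10 - 2/G = ((6 + G)*(G + 18))*(1/10) - 2/G = ((6 + G)*(18 + G))*(1/10) - 2/G = (6 + G)*(18 + G)/10 - 2/G = -2/G + (6 + G)*(18 + G)/10)
C(56) - 1564 = (1/10)*(-20 + 56*(108 + 56**2 + 24*56))/56 - 1564 = (1/10)*(1/56)*(-20 + 56*(108 + 3136 + 1344)) - 1564 = (1/10)*(1/56)*(-20 + 56*4588) - 1564 = (1/10)*(1/56)*(-20 + 256928) - 1564 = (1/10)*(1/56)*256908 - 1564 = 64227/140 - 1564 = -154733/140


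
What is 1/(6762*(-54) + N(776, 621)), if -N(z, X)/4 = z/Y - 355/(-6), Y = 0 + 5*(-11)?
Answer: -165/60279158 ≈ -2.7373e-6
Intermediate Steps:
Y = -55 (Y = 0 - 55 = -55)
N(z, X) = -710/3 + 4*z/55 (N(z, X) = -4*(z/(-55) - 355/(-6)) = -4*(z*(-1/55) - 355*(-1/6)) = -4*(-z/55 + 355/6) = -4*(355/6 - z/55) = -710/3 + 4*z/55)
1/(6762*(-54) + N(776, 621)) = 1/(6762*(-54) + (-710/3 + (4/55)*776)) = 1/(-365148 + (-710/3 + 3104/55)) = 1/(-365148 - 29738/165) = 1/(-60279158/165) = -165/60279158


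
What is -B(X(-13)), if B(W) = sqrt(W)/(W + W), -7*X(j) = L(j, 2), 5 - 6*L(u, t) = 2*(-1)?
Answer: I*sqrt(6)/2 ≈ 1.2247*I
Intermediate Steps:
L(u, t) = 7/6 (L(u, t) = 5/6 - (-1)/3 = 5/6 - 1/6*(-2) = 5/6 + 1/3 = 7/6)
X(j) = -1/6 (X(j) = -1/7*7/6 = -1/6)
B(W) = 1/(2*sqrt(W)) (B(W) = sqrt(W)/((2*W)) = (1/(2*W))*sqrt(W) = 1/(2*sqrt(W)))
-B(X(-13)) = -1/(2*sqrt(-1/6)) = -(-I*sqrt(6))/2 = -(-1)*I*sqrt(6)/2 = I*sqrt(6)/2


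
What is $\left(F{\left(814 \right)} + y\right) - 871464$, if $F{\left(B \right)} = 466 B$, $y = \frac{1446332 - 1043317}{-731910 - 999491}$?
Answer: $- \frac{852092091155}{1731401} \approx -4.9214 \cdot 10^{5}$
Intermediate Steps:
$y = - \frac{403015}{1731401}$ ($y = \frac{403015}{-1731401} = 403015 \left(- \frac{1}{1731401}\right) = - \frac{403015}{1731401} \approx -0.23277$)
$\left(F{\left(814 \right)} + y\right) - 871464 = \left(466 \cdot 814 - \frac{403015}{1731401}\right) - 871464 = \left(379324 - \frac{403015}{1731401}\right) - 871464 = \frac{656761549909}{1731401} - 871464 = - \frac{852092091155}{1731401}$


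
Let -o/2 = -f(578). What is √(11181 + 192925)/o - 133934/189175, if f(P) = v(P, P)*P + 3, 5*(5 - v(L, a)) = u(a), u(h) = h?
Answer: -133934/189175 - 5*√204106/639238 ≈ -0.71152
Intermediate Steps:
v(L, a) = 5 - a/5
f(P) = 3 + P*(5 - P/5) (f(P) = (5 - P/5)*P + 3 = P*(5 - P/5) + 3 = 3 + P*(5 - P/5))
o = -639238/5 (o = -(-2)*(3 - ⅕*578*(-25 + 578)) = -(-2)*(3 - ⅕*578*553) = -(-2)*(3 - 319634/5) = -(-2)*(-319619)/5 = -2*319619/5 = -639238/5 ≈ -1.2785e+5)
√(11181 + 192925)/o - 133934/189175 = √(11181 + 192925)/(-639238/5) - 133934/189175 = √204106*(-5/639238) - 133934*1/189175 = -5*√204106/639238 - 133934/189175 = -133934/189175 - 5*√204106/639238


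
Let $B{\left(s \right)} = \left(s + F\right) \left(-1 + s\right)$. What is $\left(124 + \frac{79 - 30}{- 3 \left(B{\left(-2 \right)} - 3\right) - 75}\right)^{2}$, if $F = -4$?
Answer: $\frac{219958561}{14400} \approx 15275.0$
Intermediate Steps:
$B{\left(s \right)} = \left(-1 + s\right) \left(-4 + s\right)$ ($B{\left(s \right)} = \left(s - 4\right) \left(-1 + s\right) = \left(-4 + s\right) \left(-1 + s\right) = \left(-1 + s\right) \left(-4 + s\right)$)
$\left(124 + \frac{79 - 30}{- 3 \left(B{\left(-2 \right)} - 3\right) - 75}\right)^{2} = \left(124 + \frac{79 - 30}{- 3 \left(\left(4 + \left(-2\right)^{2} - -10\right) - 3\right) - 75}\right)^{2} = \left(124 + \frac{49}{- 3 \left(\left(4 + 4 + 10\right) - 3\right) - 75}\right)^{2} = \left(124 + \frac{49}{- 3 \left(18 - 3\right) - 75}\right)^{2} = \left(124 + \frac{49}{\left(-3\right) 15 - 75}\right)^{2} = \left(124 + \frac{49}{-45 - 75}\right)^{2} = \left(124 + \frac{49}{-120}\right)^{2} = \left(124 + 49 \left(- \frac{1}{120}\right)\right)^{2} = \left(124 - \frac{49}{120}\right)^{2} = \left(\frac{14831}{120}\right)^{2} = \frac{219958561}{14400}$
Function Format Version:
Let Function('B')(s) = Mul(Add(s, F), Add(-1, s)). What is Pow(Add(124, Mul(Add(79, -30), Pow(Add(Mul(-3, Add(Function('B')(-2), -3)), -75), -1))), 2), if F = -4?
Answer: Rational(219958561, 14400) ≈ 15275.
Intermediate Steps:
Function('B')(s) = Mul(Add(-1, s), Add(-4, s)) (Function('B')(s) = Mul(Add(s, -4), Add(-1, s)) = Mul(Add(-4, s), Add(-1, s)) = Mul(Add(-1, s), Add(-4, s)))
Pow(Add(124, Mul(Add(79, -30), Pow(Add(Mul(-3, Add(Function('B')(-2), -3)), -75), -1))), 2) = Pow(Add(124, Mul(Add(79, -30), Pow(Add(Mul(-3, Add(Add(4, Pow(-2, 2), Mul(-5, -2)), -3)), -75), -1))), 2) = Pow(Add(124, Mul(49, Pow(Add(Mul(-3, Add(Add(4, 4, 10), -3)), -75), -1))), 2) = Pow(Add(124, Mul(49, Pow(Add(Mul(-3, Add(18, -3)), -75), -1))), 2) = Pow(Add(124, Mul(49, Pow(Add(Mul(-3, 15), -75), -1))), 2) = Pow(Add(124, Mul(49, Pow(Add(-45, -75), -1))), 2) = Pow(Add(124, Mul(49, Pow(-120, -1))), 2) = Pow(Add(124, Mul(49, Rational(-1, 120))), 2) = Pow(Add(124, Rational(-49, 120)), 2) = Pow(Rational(14831, 120), 2) = Rational(219958561, 14400)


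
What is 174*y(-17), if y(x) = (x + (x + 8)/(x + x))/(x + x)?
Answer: 49503/578 ≈ 85.645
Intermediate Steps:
y(x) = (x + (8 + x)/(2*x))/(2*x) (y(x) = (x + (8 + x)/((2*x)))/((2*x)) = (x + (8 + x)*(1/(2*x)))*(1/(2*x)) = (x + (8 + x)/(2*x))*(1/(2*x)) = (x + (8 + x)/(2*x))/(2*x))
174*y(-17) = 174*((¼)*(8 - 17 + 2*(-17)²)/(-17)²) = 174*((¼)*(1/289)*(8 - 17 + 2*289)) = 174*((¼)*(1/289)*(8 - 17 + 578)) = 174*((¼)*(1/289)*569) = 174*(569/1156) = 49503/578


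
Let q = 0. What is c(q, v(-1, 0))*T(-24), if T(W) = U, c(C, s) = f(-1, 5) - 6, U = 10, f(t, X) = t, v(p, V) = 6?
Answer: -70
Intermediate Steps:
c(C, s) = -7 (c(C, s) = -1 - 6 = -7)
T(W) = 10
c(q, v(-1, 0))*T(-24) = -7*10 = -70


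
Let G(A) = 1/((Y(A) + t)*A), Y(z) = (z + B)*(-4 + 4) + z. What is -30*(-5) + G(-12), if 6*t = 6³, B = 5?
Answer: 43199/288 ≈ 150.00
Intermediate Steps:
t = 36 (t = (⅙)*6³ = (⅙)*216 = 36)
Y(z) = z (Y(z) = (z + 5)*(-4 + 4) + z = (5 + z)*0 + z = 0 + z = z)
G(A) = 1/(A*(36 + A)) (G(A) = 1/((A + 36)*A) = 1/((36 + A)*A) = 1/(A*(36 + A)))
-30*(-5) + G(-12) = -30*(-5) + 1/((-12)*(36 - 12)) = 150 - 1/12/24 = 150 - 1/12*1/24 = 150 - 1/288 = 43199/288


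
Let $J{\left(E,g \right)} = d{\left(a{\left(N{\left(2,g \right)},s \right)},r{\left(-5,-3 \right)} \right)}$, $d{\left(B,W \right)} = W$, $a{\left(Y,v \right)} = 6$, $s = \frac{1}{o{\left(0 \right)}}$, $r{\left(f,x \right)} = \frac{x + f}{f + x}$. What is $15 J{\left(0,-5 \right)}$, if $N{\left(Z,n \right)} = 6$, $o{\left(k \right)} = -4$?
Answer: $15$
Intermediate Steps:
$r{\left(f,x \right)} = 1$ ($r{\left(f,x \right)} = \frac{f + x}{f + x} = 1$)
$s = - \frac{1}{4}$ ($s = \frac{1}{-4} = - \frac{1}{4} \approx -0.25$)
$J{\left(E,g \right)} = 1$
$15 J{\left(0,-5 \right)} = 15 \cdot 1 = 15$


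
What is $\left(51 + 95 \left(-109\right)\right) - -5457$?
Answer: $-4847$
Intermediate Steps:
$\left(51 + 95 \left(-109\right)\right) - -5457 = \left(51 - 10355\right) + 5457 = -10304 + 5457 = -4847$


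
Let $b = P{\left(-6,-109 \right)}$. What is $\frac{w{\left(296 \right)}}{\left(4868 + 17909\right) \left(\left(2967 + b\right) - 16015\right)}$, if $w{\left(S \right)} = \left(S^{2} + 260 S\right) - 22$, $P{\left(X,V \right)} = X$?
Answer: $- \frac{82277}{148665479} \approx -0.00055344$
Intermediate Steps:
$b = -6$
$w{\left(S \right)} = -22 + S^{2} + 260 S$
$\frac{w{\left(296 \right)}}{\left(4868 + 17909\right) \left(\left(2967 + b\right) - 16015\right)} = \frac{-22 + 296^{2} + 260 \cdot 296}{\left(4868 + 17909\right) \left(\left(2967 - 6\right) - 16015\right)} = \frac{-22 + 87616 + 76960}{22777 \left(2961 - 16015\right)} = \frac{164554}{22777 \left(-13054\right)} = \frac{164554}{-297330958} = 164554 \left(- \frac{1}{297330958}\right) = - \frac{82277}{148665479}$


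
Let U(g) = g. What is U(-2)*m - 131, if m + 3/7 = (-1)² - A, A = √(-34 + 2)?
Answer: -925/7 + 8*I*√2 ≈ -132.14 + 11.314*I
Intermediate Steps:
A = 4*I*√2 (A = √(-32) = 4*I*√2 ≈ 5.6569*I)
m = 4/7 - 4*I*√2 (m = -3/7 + ((-1)² - 4*I*√2) = -3/7 + (1 - 4*I*√2) = 4/7 - 4*I*√2 ≈ 0.57143 - 5.6569*I)
U(-2)*m - 131 = -2*(4/7 - 4*I*√2) - 131 = (-8/7 + 8*I*√2) - 131 = -925/7 + 8*I*√2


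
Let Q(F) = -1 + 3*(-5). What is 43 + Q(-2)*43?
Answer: -645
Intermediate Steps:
Q(F) = -16 (Q(F) = -1 - 15 = -16)
43 + Q(-2)*43 = 43 - 16*43 = 43 - 688 = -645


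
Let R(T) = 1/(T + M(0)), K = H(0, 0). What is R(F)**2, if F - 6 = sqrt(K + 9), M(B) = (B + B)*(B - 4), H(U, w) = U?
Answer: 1/81 ≈ 0.012346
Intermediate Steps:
K = 0
M(B) = 2*B*(-4 + B) (M(B) = (2*B)*(-4 + B) = 2*B*(-4 + B))
F = 9 (F = 6 + sqrt(0 + 9) = 6 + sqrt(9) = 6 + 3 = 9)
R(T) = 1/T (R(T) = 1/(T + 2*0*(-4 + 0)) = 1/(T + 2*0*(-4)) = 1/(T + 0) = 1/T)
R(F)**2 = (1/9)**2 = 1/81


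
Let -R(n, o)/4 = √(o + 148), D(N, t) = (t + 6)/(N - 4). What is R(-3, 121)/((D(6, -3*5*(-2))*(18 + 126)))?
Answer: -√269/648 ≈ -0.025311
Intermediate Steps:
D(N, t) = (6 + t)/(-4 + N)
R(n, o) = -4*√(148 + o) (R(n, o) = -4*√(o + 148) = -4*√(148 + o))
R(-3, 121)/((D(6, -3*5*(-2))*(18 + 126))) = (-4*√(148 + 121))/((((6 - 3*5*(-2))/(-4 + 6))*(18 + 126))) = (-4*√269)/((((6 - 15*(-2))/2)*144)) = (-4*√269)/((((6 + 30)/2)*144)) = (-4*√269)/((((½)*36)*144)) = (-4*√269)/((18*144)) = -4*√269/2592 = -4*√269*(1/2592) = -√269/648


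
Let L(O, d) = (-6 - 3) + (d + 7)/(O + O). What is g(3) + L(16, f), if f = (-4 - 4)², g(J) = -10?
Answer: -537/32 ≈ -16.781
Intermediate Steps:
f = 64 (f = (-8)² = 64)
L(O, d) = -9 + (7 + d)/(2*O) (L(O, d) = -9 + (7 + d)/((2*O)) = -9 + (7 + d)*(1/(2*O)) = -9 + (7 + d)/(2*O))
g(3) + L(16, f) = -10 + (½)*(7 + 64 - 18*16)/16 = -10 + (½)*(1/16)*(7 + 64 - 288) = -10 + (½)*(1/16)*(-217) = -10 - 217/32 = -537/32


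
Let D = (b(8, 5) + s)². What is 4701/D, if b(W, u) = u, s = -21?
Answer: 4701/256 ≈ 18.363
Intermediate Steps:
D = 256 (D = (5 - 21)² = (-16)² = 256)
4701/D = 4701/256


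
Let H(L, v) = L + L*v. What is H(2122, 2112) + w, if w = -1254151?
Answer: 3229635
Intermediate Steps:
H(2122, 2112) + w = 2122*(1 + 2112) - 1254151 = 2122*2113 - 1254151 = 4483786 - 1254151 = 3229635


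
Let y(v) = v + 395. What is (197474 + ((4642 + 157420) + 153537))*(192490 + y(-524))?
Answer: 98695235353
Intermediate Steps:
y(v) = 395 + v
(197474 + ((4642 + 157420) + 153537))*(192490 + y(-524)) = (197474 + ((4642 + 157420) + 153537))*(192490 + (395 - 524)) = (197474 + (162062 + 153537))*(192490 - 129) = (197474 + 315599)*192361 = 513073*192361 = 98695235353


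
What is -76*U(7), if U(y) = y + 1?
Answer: -608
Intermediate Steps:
U(y) = 1 + y
-76*U(7) = -76*(1 + 7) = -76*8 = -608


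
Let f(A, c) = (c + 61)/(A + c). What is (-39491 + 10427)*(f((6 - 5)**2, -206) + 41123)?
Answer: -49003996608/41 ≈ -1.1952e+9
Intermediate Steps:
f(A, c) = (61 + c)/(A + c)
(-39491 + 10427)*(f((6 - 5)**2, -206) + 41123) = (-39491 + 10427)*((61 - 206)/((6 - 5)**2 - 206) + 41123) = -29064*(-145/(1**2 - 206) + 41123) = -29064*(-145/(1 - 206) + 41123) = -29064*(-145/(-205) + 41123) = -29064*(-1/205*(-145) + 41123) = -29064*(29/41 + 41123) = -29064*1686072/41 = -49003996608/41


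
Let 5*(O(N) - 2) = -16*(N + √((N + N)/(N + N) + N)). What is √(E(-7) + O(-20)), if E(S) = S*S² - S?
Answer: √(-6750 - 80*I*√19)/5 ≈ 0.4243 - 16.437*I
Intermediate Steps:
E(S) = S³ - S
O(N) = 2 - 16*N/5 - 16*√(1 + N)/5 (O(N) = 2 + (-16*(N + √((N + N)/(N + N) + N)))/5 = 2 + (-16*(N + √((2*N)/((2*N)) + N)))/5 = 2 + (-16*(N + √((2*N)*(1/(2*N)) + N)))/5 = 2 + (-16*(N + √(1 + N)))/5 = 2 + (-16*N - 16*√(1 + N))/5 = 2 + (-16*N/5 - 16*√(1 + N)/5) = 2 - 16*N/5 - 16*√(1 + N)/5)
√(E(-7) + O(-20)) = √(((-7)³ - 1*(-7)) + (2 - 16/5*(-20) - 16*√(1 - 20)/5)) = √((-343 + 7) + (2 + 64 - 16*I*√19/5)) = √(-336 + (2 + 64 - 16*I*√19/5)) = √(-336 + (66 - 16*I*√19/5)) = √(-270 - 16*I*√19/5)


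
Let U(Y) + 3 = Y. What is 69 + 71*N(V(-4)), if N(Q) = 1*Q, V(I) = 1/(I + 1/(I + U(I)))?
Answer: 2324/45 ≈ 51.644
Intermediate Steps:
U(Y) = -3 + Y
V(I) = 1/(I + 1/(-3 + 2*I)) (V(I) = 1/(I + 1/(I + (-3 + I))) = 1/(I + 1/(-3 + 2*I)))
N(Q) = Q
69 + 71*N(V(-4)) = 69 + 71*((-3 + 2*(-4))/(1 + (-4)**2 - 4*(-3 - 4))) = 69 + 71*((-3 - 8)/(1 + 16 - 4*(-7))) = 69 + 71*(-11/(1 + 16 + 28)) = 69 + 71*(-11/45) = 69 - 781/45 = 2324/45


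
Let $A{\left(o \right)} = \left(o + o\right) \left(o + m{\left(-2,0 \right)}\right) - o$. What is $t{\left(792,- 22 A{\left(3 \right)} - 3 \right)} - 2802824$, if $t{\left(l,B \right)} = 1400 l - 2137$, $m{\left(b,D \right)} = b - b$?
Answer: $-1696161$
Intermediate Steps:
$m{\left(b,D \right)} = 0$
$A{\left(o \right)} = - o + 2 o^{2}$ ($A{\left(o \right)} = \left(o + o\right) \left(o + 0\right) - o = 2 o o - o = 2 o^{2} - o = - o + 2 o^{2}$)
$t{\left(l,B \right)} = -2137 + 1400 l$
$t{\left(792,- 22 A{\left(3 \right)} - 3 \right)} - 2802824 = \left(-2137 + 1400 \cdot 792\right) - 2802824 = \left(-2137 + 1108800\right) - 2802824 = 1106663 - 2802824 = -1696161$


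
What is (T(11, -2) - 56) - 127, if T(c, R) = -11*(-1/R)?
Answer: -377/2 ≈ -188.50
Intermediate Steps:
T(c, R) = 11/R (T(c, R) = -(-11)/R = 11/R)
(T(11, -2) - 56) - 127 = (11/(-2) - 56) - 127 = (11*(-½) - 56) - 127 = (-11/2 - 56) - 127 = -123/2 - 127 = -377/2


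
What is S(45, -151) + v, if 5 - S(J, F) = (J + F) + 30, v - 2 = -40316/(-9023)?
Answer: 789225/9023 ≈ 87.468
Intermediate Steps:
v = 58362/9023 (v = 2 - 40316/(-9023) = 2 - 40316*(-1/9023) = 2 + 40316/9023 = 58362/9023 ≈ 6.4681)
S(J, F) = -25 - F - J (S(J, F) = 5 - ((J + F) + 30) = 5 - ((F + J) + 30) = 5 - (30 + F + J) = 5 + (-30 - F - J) = -25 - F - J)
S(45, -151) + v = (-25 - 1*(-151) - 1*45) + 58362/9023 = (-25 + 151 - 45) + 58362/9023 = 81 + 58362/9023 = 789225/9023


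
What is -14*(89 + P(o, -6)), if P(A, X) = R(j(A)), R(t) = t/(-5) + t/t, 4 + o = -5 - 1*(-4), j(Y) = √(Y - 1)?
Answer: -1260 + 14*I*√6/5 ≈ -1260.0 + 6.8586*I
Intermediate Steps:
j(Y) = √(-1 + Y)
o = -5 (o = -4 + (-5 - 1*(-4)) = -4 + (-5 + 4) = -4 - 1 = -5)
R(t) = 1 - t/5 (R(t) = t*(-⅕) + 1 = -t/5 + 1 = 1 - t/5)
P(A, X) = 1 - √(-1 + A)/5
-14*(89 + P(o, -6)) = -14*(89 + (1 - √(-1 - 5)/5)) = -14*(89 + (1 - I*√6/5)) = -14*(90 - I*√6/5) = -1260 + 14*I*√6/5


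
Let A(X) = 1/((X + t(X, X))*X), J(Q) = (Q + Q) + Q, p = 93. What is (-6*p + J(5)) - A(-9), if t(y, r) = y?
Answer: -87967/162 ≈ -543.01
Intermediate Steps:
J(Q) = 3*Q (J(Q) = 2*Q + Q = 3*Q)
A(X) = 1/(2*X**2) (A(X) = 1/((X + X)*X) = 1/(((2*X))*X) = (1/(2*X))/X = 1/(2*X**2))
(-6*p + J(5)) - A(-9) = (-6*93 + 3*5) - 1/(2*(-9)**2) = (-558 + 15) - 1/(2*81) = -543 - 1*1/162 = -543 - 1/162 = -87967/162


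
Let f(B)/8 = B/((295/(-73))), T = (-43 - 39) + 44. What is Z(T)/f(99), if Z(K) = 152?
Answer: -5605/7227 ≈ -0.77556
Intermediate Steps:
T = -38 (T = -82 + 44 = -38)
f(B) = -584*B/295 (f(B) = 8*(B/((295/(-73)))) = 8*(B/((295*(-1/73)))) = 8*(B/(-295/73)) = 8*(B*(-73/295)) = 8*(-73*B/295) = -584*B/295)
Z(T)/f(99) = 152/((-584/295*99)) = 152/(-57816/295) = 152*(-295/57816) = -5605/7227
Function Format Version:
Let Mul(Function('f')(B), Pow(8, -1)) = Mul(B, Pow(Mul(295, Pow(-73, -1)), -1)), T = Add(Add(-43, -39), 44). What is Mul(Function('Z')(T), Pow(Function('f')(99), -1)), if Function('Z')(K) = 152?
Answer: Rational(-5605, 7227) ≈ -0.77556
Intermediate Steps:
T = -38 (T = Add(-82, 44) = -38)
Function('f')(B) = Mul(Rational(-584, 295), B) (Function('f')(B) = Mul(8, Mul(B, Pow(Mul(295, Pow(-73, -1)), -1))) = Mul(8, Mul(B, Pow(Mul(295, Rational(-1, 73)), -1))) = Mul(8, Mul(B, Pow(Rational(-295, 73), -1))) = Mul(8, Mul(B, Rational(-73, 295))) = Mul(8, Mul(Rational(-73, 295), B)) = Mul(Rational(-584, 295), B))
Mul(Function('Z')(T), Pow(Function('f')(99), -1)) = Mul(152, Pow(Mul(Rational(-584, 295), 99), -1)) = Mul(152, Pow(Rational(-57816, 295), -1)) = Mul(152, Rational(-295, 57816)) = Rational(-5605, 7227)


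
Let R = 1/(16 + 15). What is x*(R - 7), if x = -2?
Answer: 432/31 ≈ 13.935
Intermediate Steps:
R = 1/31 ≈ 0.032258
x*(R - 7) = -2*(1/31 - 7) = -2*(-216/31) = 432/31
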